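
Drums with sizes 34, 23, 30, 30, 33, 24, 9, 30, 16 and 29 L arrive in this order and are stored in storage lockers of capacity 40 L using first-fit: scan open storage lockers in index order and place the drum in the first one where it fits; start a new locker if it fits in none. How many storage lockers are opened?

8

  34 → locker 1 (new)  [load 34/40]
  23 → locker 2 (new)  [load 23/40]
  30 → locker 3 (new)  [load 30/40]
  30 → locker 4 (new)  [load 30/40]
  33 → locker 5 (new)  [load 33/40]
  24 → locker 6 (new)  [load 24/40]
  9 → locker 2  [load 32/40]
  30 → locker 7 (new)  [load 30/40]
  16 → locker 6  [load 40/40]
  29 → locker 8 (new)  [load 29/40]
8 storage lockers opened.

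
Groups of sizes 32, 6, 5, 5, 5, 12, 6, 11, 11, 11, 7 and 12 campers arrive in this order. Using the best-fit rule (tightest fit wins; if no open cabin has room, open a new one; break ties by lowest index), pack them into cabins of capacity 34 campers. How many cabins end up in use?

  32 → cabin 1 (new)  [load 32/34]
  6 → cabin 2 (new)  [load 6/34]
  5 → cabin 2  [load 11/34]
  5 → cabin 2  [load 16/34]
  5 → cabin 2  [load 21/34]
  12 → cabin 2  [load 33/34]
  6 → cabin 3 (new)  [load 6/34]
  11 → cabin 3  [load 17/34]
  11 → cabin 3  [load 28/34]
  11 → cabin 4 (new)  [load 11/34]
  7 → cabin 4  [load 18/34]
  12 → cabin 4  [load 30/34]
4 cabins opened.

4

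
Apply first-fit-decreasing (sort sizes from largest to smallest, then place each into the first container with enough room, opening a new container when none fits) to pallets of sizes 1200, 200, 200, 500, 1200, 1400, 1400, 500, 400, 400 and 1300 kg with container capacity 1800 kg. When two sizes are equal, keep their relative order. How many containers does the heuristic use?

5

Sorted descending: 1400, 1400, 1300, 1200, 1200, 500, 500, 400, 400, 200, 200.
  1400 → container 1 (new)  [load 1400/1800]
  1400 → container 2 (new)  [load 1400/1800]
  1300 → container 3 (new)  [load 1300/1800]
  1200 → container 4 (new)  [load 1200/1800]
  1200 → container 5 (new)  [load 1200/1800]
  500 → container 3  [load 1800/1800]
  500 → container 4  [load 1700/1800]
  400 → container 1  [load 1800/1800]
  400 → container 2  [load 1800/1800]
  200 → container 5  [load 1400/1800]
  200 → container 5  [load 1600/1800]
5 containers opened.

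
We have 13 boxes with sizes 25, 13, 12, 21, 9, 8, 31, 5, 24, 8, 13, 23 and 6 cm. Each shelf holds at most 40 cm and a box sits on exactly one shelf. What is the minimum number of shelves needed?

Total = 31 + 25 + 24 + 23 + 21 + 13 + 13 + 12 + 9 + 8 + 8 + 6 + 5 = 198 cm.
Lower bound: ⌈198/40⌉ = 5 shelves.
A packing using 5 shelves:
  shelf 1: 31 + 9 = 40
  shelf 2: 25 + 13 = 38
  shelf 3: 24 + 8 + 8 = 40
  shelf 4: 23 + 12 + 5 = 40
  shelf 5: 21 + 13 + 6 = 40
This matches the lower bound, so 5 is optimal.

5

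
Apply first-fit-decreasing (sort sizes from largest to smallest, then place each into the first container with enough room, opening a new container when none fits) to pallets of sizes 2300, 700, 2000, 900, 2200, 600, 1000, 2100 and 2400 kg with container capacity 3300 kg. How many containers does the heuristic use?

5

Sorted descending: 2400, 2300, 2200, 2100, 2000, 1000, 900, 700, 600.
  2400 → container 1 (new)  [load 2400/3300]
  2300 → container 2 (new)  [load 2300/3300]
  2200 → container 3 (new)  [load 2200/3300]
  2100 → container 4 (new)  [load 2100/3300]
  2000 → container 5 (new)  [load 2000/3300]
  1000 → container 2  [load 3300/3300]
  900 → container 1  [load 3300/3300]
  700 → container 3  [load 2900/3300]
  600 → container 4  [load 2700/3300]
5 containers opened.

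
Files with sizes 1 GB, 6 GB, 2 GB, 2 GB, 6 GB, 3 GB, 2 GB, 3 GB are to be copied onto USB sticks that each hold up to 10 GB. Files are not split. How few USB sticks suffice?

Total = 6 + 6 + 3 + 3 + 2 + 2 + 2 + 1 = 25 GB.
Lower bound: ⌈25/10⌉ = 3 USB sticks.
A packing using 3 USB sticks:
  USB stick 1: 6 + 3 + 1 = 10
  USB stick 2: 6 + 3 = 9
  USB stick 3: 2 + 2 + 2 = 6
This matches the lower bound, so 3 is optimal.

3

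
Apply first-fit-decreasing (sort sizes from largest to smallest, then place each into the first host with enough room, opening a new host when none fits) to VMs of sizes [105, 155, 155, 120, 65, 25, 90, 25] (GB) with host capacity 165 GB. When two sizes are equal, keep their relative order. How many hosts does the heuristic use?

5

Sorted descending: 155, 155, 120, 105, 90, 65, 25, 25.
  155 → host 1 (new)  [load 155/165]
  155 → host 2 (new)  [load 155/165]
  120 → host 3 (new)  [load 120/165]
  105 → host 4 (new)  [load 105/165]
  90 → host 5 (new)  [load 90/165]
  65 → host 5  [load 155/165]
  25 → host 3  [load 145/165]
  25 → host 4  [load 130/165]
5 hosts opened.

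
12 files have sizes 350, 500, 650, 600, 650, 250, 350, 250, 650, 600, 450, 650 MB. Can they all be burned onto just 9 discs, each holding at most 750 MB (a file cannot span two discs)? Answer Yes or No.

Yes

A valid assignment using 9 discs:
  disc 1: 650 = 650
  disc 2: 650 = 650
  disc 3: 650 = 650
  disc 4: 650 = 650
  disc 5: 600 = 600
  disc 6: 600 = 600
  disc 7: 500 + 250 = 750
  disc 8: 450 + 250 = 700
  disc 9: 350 + 350 = 700
Every load is within 750 MB, so 9 discs suffice.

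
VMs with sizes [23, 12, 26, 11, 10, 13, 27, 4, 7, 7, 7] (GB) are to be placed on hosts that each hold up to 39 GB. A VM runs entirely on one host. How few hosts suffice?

Total = 27 + 26 + 23 + 13 + 12 + 11 + 10 + 7 + 7 + 7 + 4 = 147 GB.
Lower bound: ⌈147/39⌉ = 4 hosts.
A packing using 4 hosts:
  host 1: 27 + 12 = 39
  host 2: 26 + 13 = 39
  host 3: 23 + 11 + 4 = 38
  host 4: 10 + 7 + 7 + 7 = 31
This matches the lower bound, so 4 is optimal.

4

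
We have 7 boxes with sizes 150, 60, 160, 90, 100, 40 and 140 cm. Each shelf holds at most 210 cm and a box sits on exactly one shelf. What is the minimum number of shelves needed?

4

Total = 160 + 150 + 140 + 100 + 90 + 60 + 40 = 740 cm.
Lower bound: ⌈740/210⌉ = 4 shelves.
A packing using 4 shelves:
  shelf 1: 160 + 40 = 200
  shelf 2: 150 + 60 = 210
  shelf 3: 140 = 140
  shelf 4: 100 + 90 = 190
This matches the lower bound, so 4 is optimal.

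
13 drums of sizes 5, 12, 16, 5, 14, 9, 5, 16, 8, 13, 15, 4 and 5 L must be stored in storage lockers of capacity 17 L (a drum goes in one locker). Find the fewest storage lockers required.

Total = 16 + 16 + 15 + 14 + 13 + 12 + 9 + 8 + 5 + 5 + 5 + 5 + 4 = 127 L.
Lower bound: ⌈127/17⌉ = 8 storage lockers.
A packing using 8 storage lockers:
  locker 1: 16 = 16
  locker 2: 16 = 16
  locker 3: 15 = 15
  locker 4: 14 = 14
  locker 5: 13 + 4 = 17
  locker 6: 12 + 5 = 17
  locker 7: 9 + 8 = 17
  locker 8: 5 + 5 + 5 = 15
This matches the lower bound, so 8 is optimal.

8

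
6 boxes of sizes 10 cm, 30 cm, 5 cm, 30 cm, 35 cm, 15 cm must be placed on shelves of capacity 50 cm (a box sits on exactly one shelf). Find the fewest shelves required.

Total = 35 + 30 + 30 + 15 + 10 + 5 = 125 cm.
Lower bound: ⌈125/50⌉ = 3 shelves.
A packing using 3 shelves:
  shelf 1: 35 + 15 = 50
  shelf 2: 30 + 10 + 5 = 45
  shelf 3: 30 = 30
This matches the lower bound, so 3 is optimal.

3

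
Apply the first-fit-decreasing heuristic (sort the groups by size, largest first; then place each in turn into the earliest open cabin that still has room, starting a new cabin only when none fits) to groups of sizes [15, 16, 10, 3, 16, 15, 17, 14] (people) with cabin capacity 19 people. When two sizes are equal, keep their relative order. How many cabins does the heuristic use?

7

Sorted descending: 17, 16, 16, 15, 15, 14, 10, 3.
  17 → cabin 1 (new)  [load 17/19]
  16 → cabin 2 (new)  [load 16/19]
  16 → cabin 3 (new)  [load 16/19]
  15 → cabin 4 (new)  [load 15/19]
  15 → cabin 5 (new)  [load 15/19]
  14 → cabin 6 (new)  [load 14/19]
  10 → cabin 7 (new)  [load 10/19]
  3 → cabin 2  [load 19/19]
7 cabins opened.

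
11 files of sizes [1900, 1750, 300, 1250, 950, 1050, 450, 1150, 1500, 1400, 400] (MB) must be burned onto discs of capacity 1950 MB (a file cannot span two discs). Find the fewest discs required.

Total = 1900 + 1750 + 1500 + 1400 + 1250 + 1150 + 1050 + 950 + 450 + 400 + 300 = 12100 MB.
Lower bound: ⌈12100/1950⌉ = 7 discs.
A packing using 8 discs:
  disc 1: 1900 = 1900
  disc 2: 1750 = 1750
  disc 3: 1500 + 450 = 1950
  disc 4: 1400 + 400 = 1800
  disc 5: 1250 + 300 = 1550
  disc 6: 1150 = 1150
  disc 7: 1050 = 1050
  disc 8: 950 = 950
No arrangement into 7 discs stays within capacity, so 8 is optimal.

8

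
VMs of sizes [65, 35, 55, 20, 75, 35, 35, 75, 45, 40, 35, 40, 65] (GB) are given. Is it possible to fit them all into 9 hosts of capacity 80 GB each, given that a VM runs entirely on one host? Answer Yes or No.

A valid assignment using 9 hosts:
  host 1: 75 = 75
  host 2: 75 = 75
  host 3: 65 = 65
  host 4: 65 = 65
  host 5: 55 + 20 = 75
  host 6: 45 + 35 = 80
  host 7: 40 + 40 = 80
  host 8: 35 + 35 = 70
  host 9: 35 = 35
Every load is within 80 GB, so 9 hosts suffice.

Yes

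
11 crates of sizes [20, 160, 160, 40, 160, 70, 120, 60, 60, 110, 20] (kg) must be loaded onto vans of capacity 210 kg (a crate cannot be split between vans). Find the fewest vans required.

6

Total = 160 + 160 + 160 + 120 + 110 + 70 + 60 + 60 + 40 + 20 + 20 = 980 kg.
Lower bound: ⌈980/210⌉ = 5 vans.
A packing using 6 vans:
  van 1: 160 + 40 = 200
  van 2: 160 + 20 + 20 = 200
  van 3: 160 = 160
  van 4: 120 + 70 = 190
  van 5: 110 + 60 = 170
  van 6: 60 = 60
No arrangement into 5 vans stays within capacity, so 6 is optimal.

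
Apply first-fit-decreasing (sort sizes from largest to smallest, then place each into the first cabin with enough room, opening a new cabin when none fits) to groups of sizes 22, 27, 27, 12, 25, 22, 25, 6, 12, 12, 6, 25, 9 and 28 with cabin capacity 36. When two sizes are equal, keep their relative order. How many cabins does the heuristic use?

9

Sorted descending: 28, 27, 27, 25, 25, 25, 22, 22, 12, 12, 12, 9, 6, 6.
  28 → cabin 1 (new)  [load 28/36]
  27 → cabin 2 (new)  [load 27/36]
  27 → cabin 3 (new)  [load 27/36]
  25 → cabin 4 (new)  [load 25/36]
  25 → cabin 5 (new)  [load 25/36]
  25 → cabin 6 (new)  [load 25/36]
  22 → cabin 7 (new)  [load 22/36]
  22 → cabin 8 (new)  [load 22/36]
  12 → cabin 7  [load 34/36]
  12 → cabin 8  [load 34/36]
  12 → cabin 9 (new)  [load 12/36]
  9 → cabin 2  [load 36/36]
  6 → cabin 1  [load 34/36]
  6 → cabin 3  [load 33/36]
9 cabins opened.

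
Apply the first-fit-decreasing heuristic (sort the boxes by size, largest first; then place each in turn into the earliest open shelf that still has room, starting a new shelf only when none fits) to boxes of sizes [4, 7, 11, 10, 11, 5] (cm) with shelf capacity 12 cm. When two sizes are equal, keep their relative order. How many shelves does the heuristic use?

5

Sorted descending: 11, 11, 10, 7, 5, 4.
  11 → shelf 1 (new)  [load 11/12]
  11 → shelf 2 (new)  [load 11/12]
  10 → shelf 3 (new)  [load 10/12]
  7 → shelf 4 (new)  [load 7/12]
  5 → shelf 4  [load 12/12]
  4 → shelf 5 (new)  [load 4/12]
5 shelves opened.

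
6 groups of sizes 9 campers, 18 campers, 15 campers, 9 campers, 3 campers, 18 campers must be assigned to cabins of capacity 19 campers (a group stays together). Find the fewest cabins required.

4

Total = 18 + 18 + 15 + 9 + 9 + 3 = 72 campers.
Lower bound: ⌈72/19⌉ = 4 cabins.
A packing using 4 cabins:
  cabin 1: 18 = 18
  cabin 2: 18 = 18
  cabin 3: 15 + 3 = 18
  cabin 4: 9 + 9 = 18
This matches the lower bound, so 4 is optimal.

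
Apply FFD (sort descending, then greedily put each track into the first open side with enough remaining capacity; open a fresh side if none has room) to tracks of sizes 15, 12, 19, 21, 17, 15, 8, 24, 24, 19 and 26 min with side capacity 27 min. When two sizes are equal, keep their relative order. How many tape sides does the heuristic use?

9

Sorted descending: 26, 24, 24, 21, 19, 19, 17, 15, 15, 12, 8.
  26 → side 1 (new)  [load 26/27]
  24 → side 2 (new)  [load 24/27]
  24 → side 3 (new)  [load 24/27]
  21 → side 4 (new)  [load 21/27]
  19 → side 5 (new)  [load 19/27]
  19 → side 6 (new)  [load 19/27]
  17 → side 7 (new)  [load 17/27]
  15 → side 8 (new)  [load 15/27]
  15 → side 9 (new)  [load 15/27]
  12 → side 8  [load 27/27]
  8 → side 5  [load 27/27]
9 tape sides opened.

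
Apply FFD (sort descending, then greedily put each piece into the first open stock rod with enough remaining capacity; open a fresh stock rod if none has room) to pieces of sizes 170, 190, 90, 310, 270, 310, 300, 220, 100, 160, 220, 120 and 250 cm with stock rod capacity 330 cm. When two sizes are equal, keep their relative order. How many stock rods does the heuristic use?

9

Sorted descending: 310, 310, 300, 270, 250, 220, 220, 190, 170, 160, 120, 100, 90.
  310 → stock rod 1 (new)  [load 310/330]
  310 → stock rod 2 (new)  [load 310/330]
  300 → stock rod 3 (new)  [load 300/330]
  270 → stock rod 4 (new)  [load 270/330]
  250 → stock rod 5 (new)  [load 250/330]
  220 → stock rod 6 (new)  [load 220/330]
  220 → stock rod 7 (new)  [load 220/330]
  190 → stock rod 8 (new)  [load 190/330]
  170 → stock rod 9 (new)  [load 170/330]
  160 → stock rod 9  [load 330/330]
  120 → stock rod 8  [load 310/330]
  100 → stock rod 6  [load 320/330]
  90 → stock rod 7  [load 310/330]
9 stock rods opened.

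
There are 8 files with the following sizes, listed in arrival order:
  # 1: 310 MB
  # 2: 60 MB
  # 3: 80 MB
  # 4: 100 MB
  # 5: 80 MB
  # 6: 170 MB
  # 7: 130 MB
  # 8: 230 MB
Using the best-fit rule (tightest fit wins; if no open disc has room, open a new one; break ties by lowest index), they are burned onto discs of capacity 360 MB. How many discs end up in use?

  310 → disc 1 (new)  [load 310/360]
  60 → disc 2 (new)  [load 60/360]
  80 → disc 2  [load 140/360]
  100 → disc 2  [load 240/360]
  80 → disc 2  [load 320/360]
  170 → disc 3 (new)  [load 170/360]
  130 → disc 3  [load 300/360]
  230 → disc 4 (new)  [load 230/360]
4 discs opened.

4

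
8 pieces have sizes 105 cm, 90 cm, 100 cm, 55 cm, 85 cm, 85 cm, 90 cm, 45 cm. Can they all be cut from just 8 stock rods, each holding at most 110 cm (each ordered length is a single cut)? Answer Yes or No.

Yes

A valid assignment using 7 stock rods:
  stock rod 1: 105 = 105
  stock rod 2: 100 = 100
  stock rod 3: 90 = 90
  stock rod 4: 90 = 90
  stock rod 5: 85 = 85
  stock rod 6: 85 = 85
  stock rod 7: 55 + 45 = 100
That uses only 7 ≤ 8, so 8 stock rods are enough.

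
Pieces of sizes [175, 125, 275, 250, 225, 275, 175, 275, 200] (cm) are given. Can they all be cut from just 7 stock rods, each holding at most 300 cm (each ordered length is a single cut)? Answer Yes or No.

No

Total = 1975 cm; ⌈1975/300⌉ = 7.
8 pieces each exceed half the capacity and cannot share a stock rod, forcing at least 8 stock rods.
At least 8 stock rods are required, but only 7 are allowed.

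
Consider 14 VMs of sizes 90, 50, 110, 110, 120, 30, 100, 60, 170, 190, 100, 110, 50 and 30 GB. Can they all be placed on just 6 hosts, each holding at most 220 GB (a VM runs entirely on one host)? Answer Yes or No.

A valid assignment using 6 hosts:
  host 1: 190 + 30 = 220
  host 2: 170 + 50 = 220
  host 3: 120 + 100 = 220
  host 4: 110 + 110 = 220
  host 5: 110 + 60 + 50 = 220
  host 6: 100 + 90 + 30 = 220
Every load is within 220 GB, so 6 hosts suffice.

Yes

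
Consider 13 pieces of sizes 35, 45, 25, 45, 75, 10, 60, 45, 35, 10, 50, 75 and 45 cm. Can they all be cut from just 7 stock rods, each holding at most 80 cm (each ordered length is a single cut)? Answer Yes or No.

Total = 555 cm; ⌈555/80⌉ = 7.
8 pieces each exceed half the capacity and cannot share a stock rod, forcing at least 8 stock rods.
At least 8 stock rods are required, but only 7 are allowed.

No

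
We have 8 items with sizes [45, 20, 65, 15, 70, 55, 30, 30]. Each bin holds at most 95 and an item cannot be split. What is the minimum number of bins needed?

Total = 70 + 65 + 55 + 45 + 30 + 30 + 20 + 15 = 330.
Lower bound: ⌈330/95⌉ = 4 bins.
A packing using 4 bins:
  bin 1: 70 + 20 = 90
  bin 2: 65 + 30 = 95
  bin 3: 55 + 30 = 85
  bin 4: 45 + 15 = 60
This matches the lower bound, so 4 is optimal.

4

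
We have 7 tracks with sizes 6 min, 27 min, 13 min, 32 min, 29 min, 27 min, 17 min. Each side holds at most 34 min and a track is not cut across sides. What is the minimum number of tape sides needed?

Total = 32 + 29 + 27 + 27 + 17 + 13 + 6 = 151 min.
Lower bound: ⌈151/34⌉ = 5 tape sides.
A packing using 5 tape sides:
  side 1: 32 = 32
  side 2: 29 = 29
  side 3: 27 + 6 = 33
  side 4: 27 = 27
  side 5: 17 + 13 = 30
This matches the lower bound, so 5 is optimal.

5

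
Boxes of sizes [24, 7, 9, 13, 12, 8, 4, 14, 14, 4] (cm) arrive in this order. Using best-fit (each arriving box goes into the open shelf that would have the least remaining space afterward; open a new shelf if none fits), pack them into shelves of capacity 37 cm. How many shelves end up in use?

  24 → shelf 1 (new)  [load 24/37]
  7 → shelf 1  [load 31/37]
  9 → shelf 2 (new)  [load 9/37]
  13 → shelf 2  [load 22/37]
  12 → shelf 2  [load 34/37]
  8 → shelf 3 (new)  [load 8/37]
  4 → shelf 1  [load 35/37]
  14 → shelf 3  [load 22/37]
  14 → shelf 3  [load 36/37]
  4 → shelf 4 (new)  [load 4/37]
4 shelves opened.

4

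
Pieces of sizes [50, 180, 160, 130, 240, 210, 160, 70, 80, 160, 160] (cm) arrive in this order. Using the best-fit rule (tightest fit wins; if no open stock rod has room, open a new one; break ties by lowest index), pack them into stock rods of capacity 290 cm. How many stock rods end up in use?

  50 → stock rod 1 (new)  [load 50/290]
  180 → stock rod 1  [load 230/290]
  160 → stock rod 2 (new)  [load 160/290]
  130 → stock rod 2  [load 290/290]
  240 → stock rod 3 (new)  [load 240/290]
  210 → stock rod 4 (new)  [load 210/290]
  160 → stock rod 5 (new)  [load 160/290]
  70 → stock rod 4  [load 280/290]
  80 → stock rod 5  [load 240/290]
  160 → stock rod 6 (new)  [load 160/290]
  160 → stock rod 7 (new)  [load 160/290]
7 stock rods opened.

7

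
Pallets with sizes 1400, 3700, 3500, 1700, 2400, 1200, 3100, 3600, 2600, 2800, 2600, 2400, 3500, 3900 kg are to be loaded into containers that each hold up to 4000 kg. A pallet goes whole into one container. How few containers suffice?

Total = 3900 + 3700 + 3600 + 3500 + 3500 + 3100 + 2800 + 2600 + 2600 + 2400 + 2400 + 1700 + 1400 + 1200 = 38400 kg.
Lower bound: ⌈38400/4000⌉ = 10 containers.
Also, 11 pallets each exceed 2000 kg, and no two of those can share a container, so at least 11 containers are needed.
A packing using 12 containers:
  container 1: 3900 = 3900
  container 2: 3700 = 3700
  container 3: 3600 = 3600
  container 4: 3500 = 3500
  container 5: 3500 = 3500
  container 6: 3100 = 3100
  container 7: 2800 + 1200 = 4000
  container 8: 2600 + 1400 = 4000
  container 9: 2600 = 2600
  container 10: 2400 = 2400
  container 11: 2400 = 2400
  container 12: 1700 = 1700
No arrangement into 11 containers stays within capacity, so 12 is optimal.

12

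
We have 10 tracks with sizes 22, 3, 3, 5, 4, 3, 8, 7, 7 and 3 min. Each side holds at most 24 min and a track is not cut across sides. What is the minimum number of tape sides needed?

Total = 22 + 8 + 7 + 7 + 5 + 4 + 3 + 3 + 3 + 3 = 65 min.
Lower bound: ⌈65/24⌉ = 3 tape sides.
A packing using 3 tape sides:
  side 1: 22 = 22
  side 2: 8 + 7 + 7 = 22
  side 3: 5 + 4 + 3 + 3 + 3 + 3 = 21
This matches the lower bound, so 3 is optimal.

3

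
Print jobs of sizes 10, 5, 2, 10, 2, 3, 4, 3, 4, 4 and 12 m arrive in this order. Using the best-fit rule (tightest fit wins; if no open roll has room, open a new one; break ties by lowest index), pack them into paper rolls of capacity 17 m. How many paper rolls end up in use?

4

  10 → roll 1 (new)  [load 10/17]
  5 → roll 1  [load 15/17]
  2 → roll 1  [load 17/17]
  10 → roll 2 (new)  [load 10/17]
  2 → roll 2  [load 12/17]
  3 → roll 2  [load 15/17]
  4 → roll 3 (new)  [load 4/17]
  3 → roll 3  [load 7/17]
  4 → roll 3  [load 11/17]
  4 → roll 3  [load 15/17]
  12 → roll 4 (new)  [load 12/17]
4 paper rolls opened.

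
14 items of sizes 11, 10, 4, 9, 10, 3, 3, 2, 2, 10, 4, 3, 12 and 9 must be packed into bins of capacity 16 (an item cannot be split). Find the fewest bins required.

7

Total = 12 + 11 + 10 + 10 + 10 + 9 + 9 + 4 + 4 + 3 + 3 + 3 + 2 + 2 = 92.
Lower bound: ⌈92/16⌉ = 6 bins.
Also, 7 items each exceed 8, and no two of those can share a bin, so at least 7 bins are needed.
A packing using 7 bins:
  bin 1: 12 + 4 = 16
  bin 2: 11 + 4 = 15
  bin 3: 10 + 3 + 3 = 16
  bin 4: 10 + 3 + 2 = 15
  bin 5: 10 + 2 = 12
  bin 6: 9 = 9
  bin 7: 9 = 9
This matches the lower bound, so 7 is optimal.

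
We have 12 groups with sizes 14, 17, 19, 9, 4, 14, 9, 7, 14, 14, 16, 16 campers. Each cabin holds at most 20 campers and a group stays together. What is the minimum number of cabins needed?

10

Total = 19 + 17 + 16 + 16 + 14 + 14 + 14 + 14 + 9 + 9 + 7 + 4 = 153 campers.
Lower bound: ⌈153/20⌉ = 8 cabins.
A packing using 10 cabins:
  cabin 1: 19 = 19
  cabin 2: 17 = 17
  cabin 3: 16 + 4 = 20
  cabin 4: 16 = 16
  cabin 5: 14 = 14
  cabin 6: 14 = 14
  cabin 7: 14 = 14
  cabin 8: 14 = 14
  cabin 9: 9 + 9 = 18
  cabin 10: 7 = 7
No arrangement into 9 cabins stays within capacity, so 10 is optimal.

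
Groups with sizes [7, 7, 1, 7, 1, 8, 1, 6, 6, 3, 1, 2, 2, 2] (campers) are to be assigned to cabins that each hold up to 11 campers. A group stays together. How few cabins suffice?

Total = 8 + 7 + 7 + 7 + 6 + 6 + 3 + 2 + 2 + 2 + 1 + 1 + 1 + 1 = 54 campers.
Lower bound: ⌈54/11⌉ = 5 cabins.
Also, 6 groups each exceed 11/2 campers, and no two of those can share a cabin, so at least 6 cabins are needed.
A packing using 6 cabins:
  cabin 1: 8 + 3 = 11
  cabin 2: 7 + 2 + 2 = 11
  cabin 3: 7 + 2 + 1 + 1 = 11
  cabin 4: 7 + 1 + 1 = 9
  cabin 5: 6 = 6
  cabin 6: 6 = 6
This matches the lower bound, so 6 is optimal.

6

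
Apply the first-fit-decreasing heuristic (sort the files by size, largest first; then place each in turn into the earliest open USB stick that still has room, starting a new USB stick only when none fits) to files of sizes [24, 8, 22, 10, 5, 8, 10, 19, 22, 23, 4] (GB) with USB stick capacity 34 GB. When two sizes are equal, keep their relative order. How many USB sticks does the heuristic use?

5

Sorted descending: 24, 23, 22, 22, 19, 10, 10, 8, 8, 5, 4.
  24 → USB stick 1 (new)  [load 24/34]
  23 → USB stick 2 (new)  [load 23/34]
  22 → USB stick 3 (new)  [load 22/34]
  22 → USB stick 4 (new)  [load 22/34]
  19 → USB stick 5 (new)  [load 19/34]
  10 → USB stick 1  [load 34/34]
  10 → USB stick 2  [load 33/34]
  8 → USB stick 3  [load 30/34]
  8 → USB stick 4  [load 30/34]
  5 → USB stick 5  [load 24/34]
  4 → USB stick 3  [load 34/34]
5 USB sticks opened.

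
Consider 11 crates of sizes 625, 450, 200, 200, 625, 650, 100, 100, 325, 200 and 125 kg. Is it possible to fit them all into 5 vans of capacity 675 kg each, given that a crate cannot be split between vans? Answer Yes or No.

Total = 3600 kg; ⌈3600/675⌉ = 6.
At least 6 vans are required, but only 5 are allowed.

No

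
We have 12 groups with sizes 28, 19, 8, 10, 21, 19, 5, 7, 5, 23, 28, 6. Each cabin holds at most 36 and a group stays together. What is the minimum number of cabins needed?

6

Total = 28 + 28 + 23 + 21 + 19 + 19 + 10 + 8 + 7 + 6 + 5 + 5 = 179.
Lower bound: ⌈179/36⌉ = 5 cabins.
Also, 6 groups each exceed 18, and no two of those can share a cabin, so at least 6 cabins are needed.
A packing using 6 cabins:
  cabin 1: 28 + 8 = 36
  cabin 2: 28 + 7 = 35
  cabin 3: 23 + 10 = 33
  cabin 4: 21 + 6 + 5 = 32
  cabin 5: 19 + 5 = 24
  cabin 6: 19 = 19
This matches the lower bound, so 6 is optimal.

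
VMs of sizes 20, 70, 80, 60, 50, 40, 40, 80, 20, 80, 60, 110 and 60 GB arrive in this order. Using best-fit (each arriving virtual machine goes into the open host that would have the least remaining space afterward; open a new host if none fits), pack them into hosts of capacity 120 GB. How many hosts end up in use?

  20 → host 1 (new)  [load 20/120]
  70 → host 1  [load 90/120]
  80 → host 2 (new)  [load 80/120]
  60 → host 3 (new)  [load 60/120]
  50 → host 3  [load 110/120]
  40 → host 2  [load 120/120]
  40 → host 4 (new)  [load 40/120]
  80 → host 4  [load 120/120]
  20 → host 1  [load 110/120]
  80 → host 5 (new)  [load 80/120]
  60 → host 6 (new)  [load 60/120]
  110 → host 7 (new)  [load 110/120]
  60 → host 6  [load 120/120]
7 hosts opened.

7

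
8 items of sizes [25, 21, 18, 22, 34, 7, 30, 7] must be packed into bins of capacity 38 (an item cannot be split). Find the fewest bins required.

Total = 34 + 30 + 25 + 22 + 21 + 18 + 7 + 7 = 164.
Lower bound: ⌈164/38⌉ = 5 bins.
A packing using 6 bins:
  bin 1: 34 = 34
  bin 2: 30 + 7 = 37
  bin 3: 25 + 7 = 32
  bin 4: 22 = 22
  bin 5: 21 = 21
  bin 6: 18 = 18
No arrangement into 5 bins stays within capacity, so 6 is optimal.

6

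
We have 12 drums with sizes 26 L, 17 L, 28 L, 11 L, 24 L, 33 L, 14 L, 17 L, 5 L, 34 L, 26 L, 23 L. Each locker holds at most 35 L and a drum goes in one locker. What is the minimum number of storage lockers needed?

9

Total = 34 + 33 + 28 + 26 + 26 + 24 + 23 + 17 + 17 + 14 + 11 + 5 = 258 L.
Lower bound: ⌈258/35⌉ = 8 storage lockers.
A packing using 9 storage lockers:
  locker 1: 34 = 34
  locker 2: 33 = 33
  locker 3: 28 + 5 = 33
  locker 4: 26 = 26
  locker 5: 26 = 26
  locker 6: 24 + 11 = 35
  locker 7: 23 = 23
  locker 8: 17 + 17 = 34
  locker 9: 14 = 14
No arrangement into 8 storage lockers stays within capacity, so 9 is optimal.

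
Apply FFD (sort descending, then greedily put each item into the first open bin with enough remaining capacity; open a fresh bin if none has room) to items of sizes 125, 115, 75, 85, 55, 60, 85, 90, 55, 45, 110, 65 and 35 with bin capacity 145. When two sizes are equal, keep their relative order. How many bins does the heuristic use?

8

Sorted descending: 125, 115, 110, 90, 85, 85, 75, 65, 60, 55, 55, 45, 35.
  125 → bin 1 (new)  [load 125/145]
  115 → bin 2 (new)  [load 115/145]
  110 → bin 3 (new)  [load 110/145]
  90 → bin 4 (new)  [load 90/145]
  85 → bin 5 (new)  [load 85/145]
  85 → bin 6 (new)  [load 85/145]
  75 → bin 7 (new)  [load 75/145]
  65 → bin 7  [load 140/145]
  60 → bin 5  [load 145/145]
  55 → bin 4  [load 145/145]
  55 → bin 6  [load 140/145]
  45 → bin 8 (new)  [load 45/145]
  35 → bin 3  [load 145/145]
8 bins opened.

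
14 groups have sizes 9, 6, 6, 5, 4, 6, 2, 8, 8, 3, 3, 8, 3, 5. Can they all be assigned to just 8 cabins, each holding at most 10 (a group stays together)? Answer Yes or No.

No

Total = 76; ⌈76/10⌉ = 8.
The bound of 8 does not rule out 8, but exhaustive search shows no assignment into 8 cabins of capacity 10 exists — the minimum is 9.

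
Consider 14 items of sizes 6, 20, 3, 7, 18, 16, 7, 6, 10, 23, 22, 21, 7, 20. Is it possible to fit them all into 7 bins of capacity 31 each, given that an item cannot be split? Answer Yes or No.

Yes

A valid assignment using 7 bins:
  bin 1: 23 + 7 = 30
  bin 2: 22 + 7 = 29
  bin 3: 21 + 10 = 31
  bin 4: 20 + 7 + 3 = 30
  bin 5: 20 + 6 = 26
  bin 6: 18 + 6 = 24
  bin 7: 16 = 16
Every load is within 31, so 7 bins suffice.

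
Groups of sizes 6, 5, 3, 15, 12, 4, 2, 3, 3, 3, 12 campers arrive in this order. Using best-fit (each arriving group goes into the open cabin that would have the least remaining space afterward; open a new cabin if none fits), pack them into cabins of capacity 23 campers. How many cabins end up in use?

  6 → cabin 1 (new)  [load 6/23]
  5 → cabin 1  [load 11/23]
  3 → cabin 1  [load 14/23]
  15 → cabin 2 (new)  [load 15/23]
  12 → cabin 3 (new)  [load 12/23]
  4 → cabin 2  [load 19/23]
  2 → cabin 2  [load 21/23]
  3 → cabin 1  [load 17/23]
  3 → cabin 1  [load 20/23]
  3 → cabin 1  [load 23/23]
  12 → cabin 4 (new)  [load 12/23]
4 cabins opened.

4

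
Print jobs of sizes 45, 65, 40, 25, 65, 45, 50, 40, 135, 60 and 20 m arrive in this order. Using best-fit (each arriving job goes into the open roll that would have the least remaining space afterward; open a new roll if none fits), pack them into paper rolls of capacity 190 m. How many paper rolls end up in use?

4

  45 → roll 1 (new)  [load 45/190]
  65 → roll 1  [load 110/190]
  40 → roll 1  [load 150/190]
  25 → roll 1  [load 175/190]
  65 → roll 2 (new)  [load 65/190]
  45 → roll 2  [load 110/190]
  50 → roll 2  [load 160/190]
  40 → roll 3 (new)  [load 40/190]
  135 → roll 3  [load 175/190]
  60 → roll 4 (new)  [load 60/190]
  20 → roll 2  [load 180/190]
4 paper rolls opened.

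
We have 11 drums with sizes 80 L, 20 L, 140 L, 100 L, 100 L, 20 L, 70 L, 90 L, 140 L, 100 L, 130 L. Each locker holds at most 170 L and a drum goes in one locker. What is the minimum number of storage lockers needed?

7

Total = 140 + 140 + 130 + 100 + 100 + 100 + 90 + 80 + 70 + 20 + 20 = 990 L.
Lower bound: ⌈990/170⌉ = 6 storage lockers.
Also, 7 drums each exceed 85 L, and no two of those can share a locker, so at least 7 storage lockers are needed.
A packing using 7 storage lockers:
  locker 1: 140 + 20 = 160
  locker 2: 140 + 20 = 160
  locker 3: 130 = 130
  locker 4: 100 + 70 = 170
  locker 5: 100 = 100
  locker 6: 100 = 100
  locker 7: 90 + 80 = 170
This matches the lower bound, so 7 is optimal.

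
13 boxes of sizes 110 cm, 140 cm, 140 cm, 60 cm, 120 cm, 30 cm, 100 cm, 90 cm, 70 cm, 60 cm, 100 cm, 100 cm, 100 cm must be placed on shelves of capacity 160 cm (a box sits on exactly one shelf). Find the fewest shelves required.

9

Total = 140 + 140 + 120 + 110 + 100 + 100 + 100 + 100 + 90 + 70 + 60 + 60 + 30 = 1220 cm.
Lower bound: ⌈1220/160⌉ = 8 shelves.
Also, 9 boxes each exceed 80 cm, and no two of those can share a shelf, so at least 9 shelves are needed.
A packing using 9 shelves:
  shelf 1: 140 = 140
  shelf 2: 140 = 140
  shelf 3: 120 + 30 = 150
  shelf 4: 110 = 110
  shelf 5: 100 + 60 = 160
  shelf 6: 100 + 60 = 160
  shelf 7: 100 = 100
  shelf 8: 100 = 100
  shelf 9: 90 + 70 = 160
This matches the lower bound, so 9 is optimal.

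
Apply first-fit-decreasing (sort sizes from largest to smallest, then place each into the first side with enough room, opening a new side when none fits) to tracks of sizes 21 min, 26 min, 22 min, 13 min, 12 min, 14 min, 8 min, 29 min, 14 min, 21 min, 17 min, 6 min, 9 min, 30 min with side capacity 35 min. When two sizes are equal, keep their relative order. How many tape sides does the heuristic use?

Sorted descending: 30, 29, 26, 22, 21, 21, 17, 14, 14, 13, 12, 9, 8, 6.
  30 → side 1 (new)  [load 30/35]
  29 → side 2 (new)  [load 29/35]
  26 → side 3 (new)  [load 26/35]
  22 → side 4 (new)  [load 22/35]
  21 → side 5 (new)  [load 21/35]
  21 → side 6 (new)  [load 21/35]
  17 → side 7 (new)  [load 17/35]
  14 → side 5  [load 35/35]
  14 → side 6  [load 35/35]
  13 → side 4  [load 35/35]
  12 → side 7  [load 29/35]
  9 → side 3  [load 35/35]
  8 → side 8 (new)  [load 8/35]
  6 → side 2  [load 35/35]
8 tape sides opened.

8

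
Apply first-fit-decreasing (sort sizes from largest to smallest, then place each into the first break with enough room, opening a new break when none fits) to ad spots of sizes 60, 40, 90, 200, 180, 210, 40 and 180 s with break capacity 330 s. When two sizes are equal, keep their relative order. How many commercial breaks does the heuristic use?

Sorted descending: 210, 200, 180, 180, 90, 60, 40, 40.
  210 → break 1 (new)  [load 210/330]
  200 → break 2 (new)  [load 200/330]
  180 → break 3 (new)  [load 180/330]
  180 → break 4 (new)  [load 180/330]
  90 → break 1  [load 300/330]
  60 → break 2  [load 260/330]
  40 → break 2  [load 300/330]
  40 → break 3  [load 220/330]
4 commercial breaks opened.

4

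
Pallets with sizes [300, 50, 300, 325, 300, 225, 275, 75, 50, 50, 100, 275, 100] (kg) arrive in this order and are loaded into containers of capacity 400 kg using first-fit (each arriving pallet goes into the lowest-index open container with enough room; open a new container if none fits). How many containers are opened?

7

  300 → container 1 (new)  [load 300/400]
  50 → container 1  [load 350/400]
  300 → container 2 (new)  [load 300/400]
  325 → container 3 (new)  [load 325/400]
  300 → container 4 (new)  [load 300/400]
  225 → container 5 (new)  [load 225/400]
  275 → container 6 (new)  [load 275/400]
  75 → container 2  [load 375/400]
  50 → container 1  [load 400/400]
  50 → container 3  [load 375/400]
  100 → container 4  [load 400/400]
  275 → container 7 (new)  [load 275/400]
  100 → container 5  [load 325/400]
7 containers opened.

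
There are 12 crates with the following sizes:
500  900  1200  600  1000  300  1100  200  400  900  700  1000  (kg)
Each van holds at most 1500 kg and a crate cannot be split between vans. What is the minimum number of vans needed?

Total = 1200 + 1100 + 1000 + 1000 + 900 + 900 + 700 + 600 + 500 + 400 + 300 + 200 = 8800 kg.
Lower bound: ⌈8800/1500⌉ = 6 vans.
A packing using 7 vans:
  van 1: 1200 + 300 = 1500
  van 2: 1100 + 400 = 1500
  van 3: 1000 + 500 = 1500
  van 4: 1000 + 200 = 1200
  van 5: 900 + 600 = 1500
  van 6: 900 = 900
  van 7: 700 = 700
No arrangement into 6 vans stays within capacity, so 7 is optimal.

7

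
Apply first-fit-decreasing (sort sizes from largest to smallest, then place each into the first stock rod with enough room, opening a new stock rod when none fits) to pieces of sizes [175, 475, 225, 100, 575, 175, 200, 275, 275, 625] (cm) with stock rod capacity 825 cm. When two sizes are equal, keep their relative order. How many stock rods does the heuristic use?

Sorted descending: 625, 575, 475, 275, 275, 225, 200, 175, 175, 100.
  625 → stock rod 1 (new)  [load 625/825]
  575 → stock rod 2 (new)  [load 575/825]
  475 → stock rod 3 (new)  [load 475/825]
  275 → stock rod 3  [load 750/825]
  275 → stock rod 4 (new)  [load 275/825]
  225 → stock rod 2  [load 800/825]
  200 → stock rod 1  [load 825/825]
  175 → stock rod 4  [load 450/825]
  175 → stock rod 4  [load 625/825]
  100 → stock rod 4  [load 725/825]
4 stock rods opened.

4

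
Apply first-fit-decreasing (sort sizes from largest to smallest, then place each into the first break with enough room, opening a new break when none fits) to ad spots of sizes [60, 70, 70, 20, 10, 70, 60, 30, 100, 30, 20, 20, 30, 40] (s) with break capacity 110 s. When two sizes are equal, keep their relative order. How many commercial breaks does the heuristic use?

6

Sorted descending: 100, 70, 70, 70, 60, 60, 40, 30, 30, 30, 20, 20, 20, 10.
  100 → break 1 (new)  [load 100/110]
  70 → break 2 (new)  [load 70/110]
  70 → break 3 (new)  [load 70/110]
  70 → break 4 (new)  [load 70/110]
  60 → break 5 (new)  [load 60/110]
  60 → break 6 (new)  [load 60/110]
  40 → break 2  [load 110/110]
  30 → break 3  [load 100/110]
  30 → break 4  [load 100/110]
  30 → break 5  [load 90/110]
  20 → break 5  [load 110/110]
  20 → break 6  [load 80/110]
  20 → break 6  [load 100/110]
  10 → break 1  [load 110/110]
6 commercial breaks opened.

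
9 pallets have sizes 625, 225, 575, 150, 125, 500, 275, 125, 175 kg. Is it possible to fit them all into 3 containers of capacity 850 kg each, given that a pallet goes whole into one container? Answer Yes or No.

Total = 2775 kg; ⌈2775/850⌉ = 4.
At least 4 containers are required, but only 3 are allowed.

No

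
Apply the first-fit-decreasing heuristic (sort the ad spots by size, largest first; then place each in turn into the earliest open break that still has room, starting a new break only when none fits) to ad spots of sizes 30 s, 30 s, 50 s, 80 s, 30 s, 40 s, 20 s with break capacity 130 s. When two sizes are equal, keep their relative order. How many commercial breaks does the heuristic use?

3

Sorted descending: 80, 50, 40, 30, 30, 30, 20.
  80 → break 1 (new)  [load 80/130]
  50 → break 1  [load 130/130]
  40 → break 2 (new)  [load 40/130]
  30 → break 2  [load 70/130]
  30 → break 2  [load 100/130]
  30 → break 2  [load 130/130]
  20 → break 3 (new)  [load 20/130]
3 commercial breaks opened.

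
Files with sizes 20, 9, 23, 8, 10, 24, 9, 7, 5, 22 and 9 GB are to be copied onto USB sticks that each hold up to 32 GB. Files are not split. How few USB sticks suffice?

5

Total = 24 + 23 + 22 + 20 + 10 + 9 + 9 + 9 + 8 + 7 + 5 = 146 GB.
Lower bound: ⌈146/32⌉ = 5 USB sticks.
A packing using 5 USB sticks:
  USB stick 1: 24 + 8 = 32
  USB stick 2: 23 + 9 = 32
  USB stick 3: 22 + 10 = 32
  USB stick 4: 20 + 9 = 29
  USB stick 5: 9 + 7 + 5 = 21
This matches the lower bound, so 5 is optimal.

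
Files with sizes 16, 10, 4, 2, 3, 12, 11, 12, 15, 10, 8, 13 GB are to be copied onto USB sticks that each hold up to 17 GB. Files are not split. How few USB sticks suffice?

Total = 16 + 15 + 13 + 12 + 12 + 11 + 10 + 10 + 8 + 4 + 3 + 2 = 116 GB.
Lower bound: ⌈116/17⌉ = 7 USB sticks.
Also, 8 files each exceed 17/2 GB, and no two of those can share a USB stick, so at least 8 USB sticks are needed.
A packing using 9 USB sticks:
  USB stick 1: 16 = 16
  USB stick 2: 15 + 2 = 17
  USB stick 3: 13 + 4 = 17
  USB stick 4: 12 + 3 = 15
  USB stick 5: 12 = 12
  USB stick 6: 11 = 11
  USB stick 7: 10 = 10
  USB stick 8: 10 = 10
  USB stick 9: 8 = 8
No arrangement into 8 USB sticks stays within capacity, so 9 is optimal.

9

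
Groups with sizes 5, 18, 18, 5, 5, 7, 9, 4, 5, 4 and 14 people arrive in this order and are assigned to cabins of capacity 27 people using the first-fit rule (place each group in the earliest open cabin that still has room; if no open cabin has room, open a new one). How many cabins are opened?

  5 → cabin 1 (new)  [load 5/27]
  18 → cabin 1  [load 23/27]
  18 → cabin 2 (new)  [load 18/27]
  5 → cabin 2  [load 23/27]
  5 → cabin 3 (new)  [load 5/27]
  7 → cabin 3  [load 12/27]
  9 → cabin 3  [load 21/27]
  4 → cabin 1  [load 27/27]
  5 → cabin 3  [load 26/27]
  4 → cabin 2  [load 27/27]
  14 → cabin 4 (new)  [load 14/27]
4 cabins opened.

4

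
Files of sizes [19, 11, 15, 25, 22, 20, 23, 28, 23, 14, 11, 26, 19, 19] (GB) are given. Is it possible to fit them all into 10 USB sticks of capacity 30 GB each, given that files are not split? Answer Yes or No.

No

Total = 275 GB; ⌈275/30⌉ = 10.
The bound of 10 does not rule out 10, but exhaustive search shows no assignment into 10 USB sticks of capacity 30 GB exists — the minimum is 11.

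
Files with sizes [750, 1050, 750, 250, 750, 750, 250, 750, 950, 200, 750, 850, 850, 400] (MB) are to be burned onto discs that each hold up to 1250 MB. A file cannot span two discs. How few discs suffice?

Total = 1050 + 950 + 850 + 850 + 750 + 750 + 750 + 750 + 750 + 750 + 400 + 250 + 250 + 200 = 9300 MB.
Lower bound: ⌈9300/1250⌉ = 8 discs.
Also, 10 files each exceed 625 MB, and no two of those can share a disc, so at least 10 discs are needed.
A packing using 10 discs:
  disc 1: 1050 + 200 = 1250
  disc 2: 950 + 250 = 1200
  disc 3: 850 + 400 = 1250
  disc 4: 850 + 250 = 1100
  disc 5: 750 = 750
  disc 6: 750 = 750
  disc 7: 750 = 750
  disc 8: 750 = 750
  disc 9: 750 = 750
  disc 10: 750 = 750
This matches the lower bound, so 10 is optimal.

10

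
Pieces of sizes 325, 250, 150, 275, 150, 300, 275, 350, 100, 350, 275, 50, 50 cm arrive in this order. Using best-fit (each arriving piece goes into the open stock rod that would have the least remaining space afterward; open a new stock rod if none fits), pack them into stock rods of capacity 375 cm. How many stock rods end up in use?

9

  325 → stock rod 1 (new)  [load 325/375]
  250 → stock rod 2 (new)  [load 250/375]
  150 → stock rod 3 (new)  [load 150/375]
  275 → stock rod 4 (new)  [load 275/375]
  150 → stock rod 3  [load 300/375]
  300 → stock rod 5 (new)  [load 300/375]
  275 → stock rod 6 (new)  [load 275/375]
  350 → stock rod 7 (new)  [load 350/375]
  100 → stock rod 4  [load 375/375]
  350 → stock rod 8 (new)  [load 350/375]
  275 → stock rod 9 (new)  [load 275/375]
  50 → stock rod 1  [load 375/375]
  50 → stock rod 3  [load 350/375]
9 stock rods opened.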